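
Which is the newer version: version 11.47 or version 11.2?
version 11.47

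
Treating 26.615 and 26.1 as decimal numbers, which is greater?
26.615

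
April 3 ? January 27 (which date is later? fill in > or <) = >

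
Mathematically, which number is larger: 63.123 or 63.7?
63.7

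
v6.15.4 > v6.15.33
False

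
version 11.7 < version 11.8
True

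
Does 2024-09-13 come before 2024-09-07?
No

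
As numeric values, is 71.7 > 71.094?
True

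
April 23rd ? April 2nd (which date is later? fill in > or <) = >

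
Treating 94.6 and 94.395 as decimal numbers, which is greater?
94.6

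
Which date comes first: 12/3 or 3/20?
3/20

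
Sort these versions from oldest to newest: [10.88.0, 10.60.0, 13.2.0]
[10.60.0, 10.88.0, 13.2.0]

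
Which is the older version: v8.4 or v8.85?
v8.4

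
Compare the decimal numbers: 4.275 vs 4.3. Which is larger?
4.3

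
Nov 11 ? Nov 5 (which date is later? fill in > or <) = >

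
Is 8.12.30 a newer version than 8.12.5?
Yes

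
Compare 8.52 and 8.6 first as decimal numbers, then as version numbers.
As decimals: 8.52 < 8.6. As versions: v8.52 > v8.6 (minor version 52 > 6).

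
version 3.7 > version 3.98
False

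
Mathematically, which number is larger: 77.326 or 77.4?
77.4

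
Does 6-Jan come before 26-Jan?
Yes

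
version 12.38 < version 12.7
False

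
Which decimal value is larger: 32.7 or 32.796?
32.796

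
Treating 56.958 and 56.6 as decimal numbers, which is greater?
56.958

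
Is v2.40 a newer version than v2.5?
Yes. Version numbers are compared segment by segment as integers, not as decimals: minor version 40 > 5, so v2.40 > v2.5 (even though the decimal 2.40 < 2.5).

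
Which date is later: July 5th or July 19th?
July 19th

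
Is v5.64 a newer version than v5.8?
Yes. Version numbers are compared segment by segment as integers, not as decimals: minor version 64 > 8, so v5.64 > v5.8 (even though the decimal 5.64 < 5.8).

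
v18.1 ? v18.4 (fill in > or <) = <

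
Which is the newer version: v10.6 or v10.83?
v10.83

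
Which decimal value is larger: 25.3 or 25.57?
25.57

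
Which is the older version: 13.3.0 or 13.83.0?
13.3.0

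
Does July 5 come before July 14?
Yes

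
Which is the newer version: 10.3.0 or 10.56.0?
10.56.0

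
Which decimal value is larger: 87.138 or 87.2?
87.2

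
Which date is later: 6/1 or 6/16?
6/16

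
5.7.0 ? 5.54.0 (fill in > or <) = <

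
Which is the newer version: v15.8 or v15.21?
v15.21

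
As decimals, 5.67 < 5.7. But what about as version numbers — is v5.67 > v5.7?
True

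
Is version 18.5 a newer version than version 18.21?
No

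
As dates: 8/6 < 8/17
True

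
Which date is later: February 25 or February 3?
February 25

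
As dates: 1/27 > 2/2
False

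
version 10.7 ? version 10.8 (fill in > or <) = <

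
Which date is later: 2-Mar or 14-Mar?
14-Mar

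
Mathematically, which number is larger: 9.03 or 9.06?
9.06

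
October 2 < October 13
True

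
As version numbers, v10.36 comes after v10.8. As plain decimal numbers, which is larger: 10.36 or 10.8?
10.8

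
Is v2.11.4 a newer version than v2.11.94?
No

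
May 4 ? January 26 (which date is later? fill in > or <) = >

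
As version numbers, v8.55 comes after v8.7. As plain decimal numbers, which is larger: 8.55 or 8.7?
8.7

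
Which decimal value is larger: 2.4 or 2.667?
2.667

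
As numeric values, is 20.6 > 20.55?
True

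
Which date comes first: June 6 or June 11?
June 6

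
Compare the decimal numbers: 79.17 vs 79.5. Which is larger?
79.5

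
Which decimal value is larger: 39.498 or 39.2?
39.498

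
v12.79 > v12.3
True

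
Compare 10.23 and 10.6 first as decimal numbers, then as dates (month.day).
As decimals: 10.23 < 10.6. As dates: 10/23 is later than 10/6 (day 23 > day 6).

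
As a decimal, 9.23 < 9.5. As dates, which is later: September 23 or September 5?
September 23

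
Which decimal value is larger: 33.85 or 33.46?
33.85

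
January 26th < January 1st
False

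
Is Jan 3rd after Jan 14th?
No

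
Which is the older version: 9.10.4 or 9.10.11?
9.10.4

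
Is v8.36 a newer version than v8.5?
Yes. Version numbers are compared segment by segment as integers, not as decimals: minor version 36 > 5, so v8.36 > v8.5 (even though the decimal 8.36 < 8.5).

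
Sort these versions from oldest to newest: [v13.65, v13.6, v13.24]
[v13.6, v13.24, v13.65]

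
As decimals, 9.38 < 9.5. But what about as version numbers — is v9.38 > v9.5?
True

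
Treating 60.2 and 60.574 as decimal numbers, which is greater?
60.574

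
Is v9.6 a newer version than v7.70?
Yes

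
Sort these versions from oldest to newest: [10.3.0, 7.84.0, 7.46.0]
[7.46.0, 7.84.0, 10.3.0]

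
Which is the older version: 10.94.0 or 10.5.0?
10.5.0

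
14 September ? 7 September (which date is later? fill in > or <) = >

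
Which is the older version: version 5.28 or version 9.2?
version 5.28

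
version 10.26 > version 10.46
False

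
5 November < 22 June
False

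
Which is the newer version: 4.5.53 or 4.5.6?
4.5.53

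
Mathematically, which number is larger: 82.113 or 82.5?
82.5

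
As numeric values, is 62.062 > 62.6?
False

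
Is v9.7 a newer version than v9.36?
No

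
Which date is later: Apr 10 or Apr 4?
Apr 10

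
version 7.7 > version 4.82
True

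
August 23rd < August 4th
False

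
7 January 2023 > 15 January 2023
False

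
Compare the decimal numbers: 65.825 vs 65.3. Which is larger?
65.825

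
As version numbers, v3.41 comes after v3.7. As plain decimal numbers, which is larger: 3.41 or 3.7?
3.7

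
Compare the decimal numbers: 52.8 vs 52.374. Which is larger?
52.8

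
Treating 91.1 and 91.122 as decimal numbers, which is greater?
91.122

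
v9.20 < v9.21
True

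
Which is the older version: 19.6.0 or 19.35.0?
19.6.0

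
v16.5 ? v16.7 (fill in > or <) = <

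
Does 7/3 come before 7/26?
Yes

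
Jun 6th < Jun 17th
True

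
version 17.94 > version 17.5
True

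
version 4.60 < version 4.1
False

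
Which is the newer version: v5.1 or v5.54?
v5.54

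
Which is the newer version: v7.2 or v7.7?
v7.7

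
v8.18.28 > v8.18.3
True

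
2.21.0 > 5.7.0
False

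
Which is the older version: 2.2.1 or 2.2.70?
2.2.1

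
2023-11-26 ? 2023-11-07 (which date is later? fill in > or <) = >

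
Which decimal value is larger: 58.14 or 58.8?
58.8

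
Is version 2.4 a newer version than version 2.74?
No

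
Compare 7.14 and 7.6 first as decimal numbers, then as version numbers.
As decimals: 7.14 < 7.6. As versions: v7.14 > v7.6 (minor version 14 > 6).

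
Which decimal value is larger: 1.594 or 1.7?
1.7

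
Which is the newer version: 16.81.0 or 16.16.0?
16.81.0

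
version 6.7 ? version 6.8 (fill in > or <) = <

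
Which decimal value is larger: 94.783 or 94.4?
94.783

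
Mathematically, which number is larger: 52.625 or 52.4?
52.625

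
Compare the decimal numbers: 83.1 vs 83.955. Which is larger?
83.955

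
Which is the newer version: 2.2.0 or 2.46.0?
2.46.0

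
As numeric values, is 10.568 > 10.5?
True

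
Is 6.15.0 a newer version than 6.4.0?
Yes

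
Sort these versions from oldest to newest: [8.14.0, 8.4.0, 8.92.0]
[8.4.0, 8.14.0, 8.92.0]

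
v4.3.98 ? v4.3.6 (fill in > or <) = >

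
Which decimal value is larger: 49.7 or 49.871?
49.871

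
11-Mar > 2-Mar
True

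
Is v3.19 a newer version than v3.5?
Yes. Version numbers are compared segment by segment as integers, not as decimals: minor version 19 > 5, so v3.19 > v3.5 (even though the decimal 3.19 < 3.5).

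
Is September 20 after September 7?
Yes. Day 20 comes after day 7 in September — this is a date comparison, not a decimal one (the decimal 9.20 would be smaller than 9.7).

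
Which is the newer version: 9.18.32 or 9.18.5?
9.18.32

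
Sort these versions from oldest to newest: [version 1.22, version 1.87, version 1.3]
[version 1.3, version 1.22, version 1.87]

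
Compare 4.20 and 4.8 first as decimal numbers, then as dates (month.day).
As decimals: 4.20 < 4.8. As dates: 4/20 is later than 4/8 (day 20 > day 8).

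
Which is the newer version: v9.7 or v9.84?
v9.84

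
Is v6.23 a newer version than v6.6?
Yes. Version numbers are compared segment by segment as integers, not as decimals: minor version 23 > 6, so v6.23 > v6.6 (even though the decimal 6.23 < 6.6).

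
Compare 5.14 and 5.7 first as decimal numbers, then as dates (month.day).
As decimals: 5.14 < 5.7. As dates: 5/14 is later than 5/7 (day 14 > day 7).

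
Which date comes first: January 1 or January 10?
January 1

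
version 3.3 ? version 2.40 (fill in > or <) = >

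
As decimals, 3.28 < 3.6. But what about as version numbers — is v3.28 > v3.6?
True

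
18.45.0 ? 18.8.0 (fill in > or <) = >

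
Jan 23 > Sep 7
False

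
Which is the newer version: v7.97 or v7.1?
v7.97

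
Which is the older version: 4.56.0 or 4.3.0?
4.3.0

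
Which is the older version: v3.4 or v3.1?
v3.1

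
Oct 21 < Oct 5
False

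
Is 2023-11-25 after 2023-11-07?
Yes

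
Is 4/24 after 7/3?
No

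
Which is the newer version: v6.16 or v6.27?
v6.27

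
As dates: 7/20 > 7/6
True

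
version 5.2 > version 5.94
False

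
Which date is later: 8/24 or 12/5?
12/5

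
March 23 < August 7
True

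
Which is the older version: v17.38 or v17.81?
v17.38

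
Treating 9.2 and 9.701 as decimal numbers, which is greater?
9.701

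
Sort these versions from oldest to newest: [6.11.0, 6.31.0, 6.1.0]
[6.1.0, 6.11.0, 6.31.0]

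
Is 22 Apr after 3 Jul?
No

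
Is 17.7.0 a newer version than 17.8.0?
No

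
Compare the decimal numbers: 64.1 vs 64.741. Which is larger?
64.741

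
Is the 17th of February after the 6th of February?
Yes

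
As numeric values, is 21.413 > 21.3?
True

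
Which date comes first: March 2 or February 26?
February 26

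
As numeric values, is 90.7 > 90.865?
False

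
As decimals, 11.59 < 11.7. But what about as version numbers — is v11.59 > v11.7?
True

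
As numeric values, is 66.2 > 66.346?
False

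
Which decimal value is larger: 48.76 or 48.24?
48.76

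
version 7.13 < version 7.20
True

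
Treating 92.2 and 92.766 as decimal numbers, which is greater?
92.766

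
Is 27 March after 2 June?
No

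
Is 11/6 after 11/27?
No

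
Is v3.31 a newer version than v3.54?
No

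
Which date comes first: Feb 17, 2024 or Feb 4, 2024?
Feb 4, 2024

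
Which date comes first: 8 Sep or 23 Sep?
8 Sep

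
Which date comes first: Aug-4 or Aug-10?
Aug-4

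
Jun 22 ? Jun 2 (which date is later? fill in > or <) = >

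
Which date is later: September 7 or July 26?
September 7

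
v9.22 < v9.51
True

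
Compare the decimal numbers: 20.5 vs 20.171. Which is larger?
20.5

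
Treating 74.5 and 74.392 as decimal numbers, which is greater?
74.5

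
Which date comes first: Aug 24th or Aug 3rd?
Aug 3rd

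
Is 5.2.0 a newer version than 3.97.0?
Yes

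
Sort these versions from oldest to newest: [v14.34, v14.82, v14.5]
[v14.5, v14.34, v14.82]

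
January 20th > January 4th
True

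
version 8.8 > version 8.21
False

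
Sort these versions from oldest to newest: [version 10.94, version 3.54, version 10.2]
[version 3.54, version 10.2, version 10.94]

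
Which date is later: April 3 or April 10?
April 10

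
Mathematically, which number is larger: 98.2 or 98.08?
98.2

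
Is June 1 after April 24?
Yes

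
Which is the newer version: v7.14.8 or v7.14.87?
v7.14.87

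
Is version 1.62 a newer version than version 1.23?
Yes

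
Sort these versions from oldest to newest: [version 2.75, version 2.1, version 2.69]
[version 2.1, version 2.69, version 2.75]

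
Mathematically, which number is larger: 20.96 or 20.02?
20.96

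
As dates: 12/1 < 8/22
False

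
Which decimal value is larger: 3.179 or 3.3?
3.3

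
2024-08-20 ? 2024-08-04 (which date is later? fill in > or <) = >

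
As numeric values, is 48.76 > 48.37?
True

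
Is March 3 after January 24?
Yes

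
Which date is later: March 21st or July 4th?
July 4th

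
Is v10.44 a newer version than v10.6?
Yes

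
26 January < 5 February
True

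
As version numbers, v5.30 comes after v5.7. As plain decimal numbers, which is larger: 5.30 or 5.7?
5.7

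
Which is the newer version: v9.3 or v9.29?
v9.29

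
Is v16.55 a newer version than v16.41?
Yes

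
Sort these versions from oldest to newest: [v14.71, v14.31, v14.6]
[v14.6, v14.31, v14.71]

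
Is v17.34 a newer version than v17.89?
No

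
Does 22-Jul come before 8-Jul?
No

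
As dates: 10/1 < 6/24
False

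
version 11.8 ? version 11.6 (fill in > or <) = >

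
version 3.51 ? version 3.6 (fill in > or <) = >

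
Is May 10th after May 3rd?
Yes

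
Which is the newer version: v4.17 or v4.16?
v4.17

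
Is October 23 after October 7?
Yes. Day 23 comes after day 7 in October — this is a date comparison, not a decimal one (the decimal 10.23 would be smaller than 10.7).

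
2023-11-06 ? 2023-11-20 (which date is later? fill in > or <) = <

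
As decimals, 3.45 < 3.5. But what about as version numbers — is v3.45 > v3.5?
True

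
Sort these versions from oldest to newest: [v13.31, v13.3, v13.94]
[v13.3, v13.31, v13.94]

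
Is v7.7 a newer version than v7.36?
No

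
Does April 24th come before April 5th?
No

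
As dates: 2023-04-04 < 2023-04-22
True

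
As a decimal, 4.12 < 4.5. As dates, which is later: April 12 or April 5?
April 12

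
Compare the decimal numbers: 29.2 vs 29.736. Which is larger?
29.736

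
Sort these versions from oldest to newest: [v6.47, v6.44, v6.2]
[v6.2, v6.44, v6.47]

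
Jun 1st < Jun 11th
True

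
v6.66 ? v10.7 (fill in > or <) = <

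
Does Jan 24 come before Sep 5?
Yes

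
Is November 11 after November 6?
Yes. Day 11 comes after day 6 in November — this is a date comparison, not a decimal one (the decimal 11.11 would be smaller than 11.6).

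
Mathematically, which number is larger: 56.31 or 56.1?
56.31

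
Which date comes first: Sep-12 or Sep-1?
Sep-1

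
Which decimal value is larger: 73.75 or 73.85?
73.85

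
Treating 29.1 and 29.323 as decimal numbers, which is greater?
29.323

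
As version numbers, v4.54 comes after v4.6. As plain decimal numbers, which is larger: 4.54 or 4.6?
4.6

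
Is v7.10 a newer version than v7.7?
Yes. Version numbers are compared segment by segment as integers, not as decimals: minor version 10 > 7, so v7.10 > v7.7 (even though the decimal 7.10 < 7.7).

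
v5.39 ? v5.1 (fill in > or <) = >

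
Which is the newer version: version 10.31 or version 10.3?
version 10.31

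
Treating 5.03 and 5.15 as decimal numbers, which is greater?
5.15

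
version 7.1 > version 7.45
False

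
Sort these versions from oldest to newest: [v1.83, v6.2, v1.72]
[v1.72, v1.83, v6.2]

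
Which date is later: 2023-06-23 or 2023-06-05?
2023-06-23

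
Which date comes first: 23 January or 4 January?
4 January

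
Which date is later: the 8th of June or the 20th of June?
the 20th of June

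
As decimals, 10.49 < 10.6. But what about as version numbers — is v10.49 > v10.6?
True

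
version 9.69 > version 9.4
True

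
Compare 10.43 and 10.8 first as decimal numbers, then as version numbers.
As decimals: 10.43 < 10.8. As versions: v10.43 > v10.8 (minor version 43 > 8).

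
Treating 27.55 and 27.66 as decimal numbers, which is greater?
27.66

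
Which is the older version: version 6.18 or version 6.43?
version 6.18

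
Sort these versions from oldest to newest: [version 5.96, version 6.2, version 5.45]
[version 5.45, version 5.96, version 6.2]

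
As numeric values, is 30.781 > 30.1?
True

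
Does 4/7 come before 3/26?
No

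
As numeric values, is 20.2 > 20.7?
False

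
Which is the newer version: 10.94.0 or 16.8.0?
16.8.0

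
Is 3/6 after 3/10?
No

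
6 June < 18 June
True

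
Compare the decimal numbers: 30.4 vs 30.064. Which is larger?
30.4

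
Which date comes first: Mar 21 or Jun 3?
Mar 21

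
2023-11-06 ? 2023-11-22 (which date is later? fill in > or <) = <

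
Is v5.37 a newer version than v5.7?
Yes. Version numbers are compared segment by segment as integers, not as decimals: minor version 37 > 7, so v5.37 > v5.7 (even though the decimal 5.37 < 5.7).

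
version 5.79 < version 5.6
False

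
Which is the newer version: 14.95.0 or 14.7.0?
14.95.0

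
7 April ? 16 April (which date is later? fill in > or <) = <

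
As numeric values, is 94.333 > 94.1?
True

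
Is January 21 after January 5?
Yes. Day 21 comes after day 5 in January — this is a date comparison, not a decimal one (the decimal 1.21 would be smaller than 1.5).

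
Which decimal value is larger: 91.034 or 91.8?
91.8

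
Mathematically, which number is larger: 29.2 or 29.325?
29.325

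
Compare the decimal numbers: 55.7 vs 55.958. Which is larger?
55.958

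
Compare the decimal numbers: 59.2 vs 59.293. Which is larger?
59.293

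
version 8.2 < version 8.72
True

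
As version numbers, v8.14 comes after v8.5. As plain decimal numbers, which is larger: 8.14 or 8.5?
8.5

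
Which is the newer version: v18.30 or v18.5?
v18.30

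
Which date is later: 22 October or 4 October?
22 October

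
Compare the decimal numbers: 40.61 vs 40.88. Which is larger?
40.88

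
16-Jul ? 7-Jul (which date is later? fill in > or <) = >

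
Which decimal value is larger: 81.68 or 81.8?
81.8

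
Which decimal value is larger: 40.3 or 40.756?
40.756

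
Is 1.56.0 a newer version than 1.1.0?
Yes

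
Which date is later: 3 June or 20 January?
3 June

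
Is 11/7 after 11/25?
No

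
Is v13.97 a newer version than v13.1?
Yes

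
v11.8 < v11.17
True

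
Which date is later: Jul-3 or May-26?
Jul-3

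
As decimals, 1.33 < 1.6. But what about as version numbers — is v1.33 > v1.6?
True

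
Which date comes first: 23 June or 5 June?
5 June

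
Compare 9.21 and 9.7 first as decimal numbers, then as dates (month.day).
As decimals: 9.21 < 9.7. As dates: 9/21 is later than 9/7 (day 21 > day 7).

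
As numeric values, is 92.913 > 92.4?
True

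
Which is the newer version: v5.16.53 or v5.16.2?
v5.16.53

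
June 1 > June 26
False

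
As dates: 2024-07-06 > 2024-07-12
False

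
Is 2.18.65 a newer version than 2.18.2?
Yes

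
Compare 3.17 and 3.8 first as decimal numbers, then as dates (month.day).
As decimals: 3.17 < 3.8. As dates: 3/17 is later than 3/8 (day 17 > day 8).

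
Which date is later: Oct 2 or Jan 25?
Oct 2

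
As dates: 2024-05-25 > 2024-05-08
True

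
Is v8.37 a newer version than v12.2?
No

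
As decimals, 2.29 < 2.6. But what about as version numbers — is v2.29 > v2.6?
True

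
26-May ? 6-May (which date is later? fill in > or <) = >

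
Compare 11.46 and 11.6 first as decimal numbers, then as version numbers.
As decimals: 11.46 < 11.6. As versions: v11.46 > v11.6 (minor version 46 > 6).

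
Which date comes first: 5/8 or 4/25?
4/25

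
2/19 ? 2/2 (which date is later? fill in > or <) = >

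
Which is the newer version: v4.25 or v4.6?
v4.25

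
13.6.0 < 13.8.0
True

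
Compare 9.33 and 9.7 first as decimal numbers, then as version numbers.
As decimals: 9.33 < 9.7. As versions: v9.33 > v9.7 (minor version 33 > 7).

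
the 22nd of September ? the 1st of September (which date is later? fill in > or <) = >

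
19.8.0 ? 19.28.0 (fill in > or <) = <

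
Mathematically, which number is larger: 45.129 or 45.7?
45.7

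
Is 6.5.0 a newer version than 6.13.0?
No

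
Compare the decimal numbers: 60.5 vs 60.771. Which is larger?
60.771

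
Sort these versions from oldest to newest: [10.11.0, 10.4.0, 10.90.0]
[10.4.0, 10.11.0, 10.90.0]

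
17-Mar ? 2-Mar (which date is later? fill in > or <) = >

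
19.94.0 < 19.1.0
False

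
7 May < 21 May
True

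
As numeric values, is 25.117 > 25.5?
False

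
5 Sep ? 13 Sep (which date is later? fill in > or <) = <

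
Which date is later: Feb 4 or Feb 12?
Feb 12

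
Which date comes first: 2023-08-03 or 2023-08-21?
2023-08-03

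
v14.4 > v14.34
False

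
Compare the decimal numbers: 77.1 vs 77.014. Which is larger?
77.1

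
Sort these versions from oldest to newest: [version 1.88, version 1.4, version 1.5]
[version 1.4, version 1.5, version 1.88]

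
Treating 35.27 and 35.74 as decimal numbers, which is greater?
35.74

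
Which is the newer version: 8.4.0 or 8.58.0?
8.58.0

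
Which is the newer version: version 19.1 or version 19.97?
version 19.97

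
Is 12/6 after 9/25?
Yes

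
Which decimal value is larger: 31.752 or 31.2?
31.752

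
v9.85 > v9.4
True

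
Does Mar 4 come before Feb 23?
No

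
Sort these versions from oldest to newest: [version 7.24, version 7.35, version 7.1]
[version 7.1, version 7.24, version 7.35]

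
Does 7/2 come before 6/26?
No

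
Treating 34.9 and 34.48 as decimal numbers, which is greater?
34.9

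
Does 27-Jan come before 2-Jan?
No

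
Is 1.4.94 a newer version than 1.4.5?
Yes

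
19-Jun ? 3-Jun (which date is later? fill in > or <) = >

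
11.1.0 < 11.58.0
True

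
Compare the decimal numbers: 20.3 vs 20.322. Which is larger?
20.322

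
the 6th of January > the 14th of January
False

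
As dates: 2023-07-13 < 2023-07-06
False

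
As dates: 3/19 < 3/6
False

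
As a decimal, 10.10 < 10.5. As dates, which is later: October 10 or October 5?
October 10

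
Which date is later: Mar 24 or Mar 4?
Mar 24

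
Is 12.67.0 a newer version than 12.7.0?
Yes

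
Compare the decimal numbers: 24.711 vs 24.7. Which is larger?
24.711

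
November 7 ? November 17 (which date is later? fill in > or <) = <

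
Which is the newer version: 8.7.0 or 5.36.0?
8.7.0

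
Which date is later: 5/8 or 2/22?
5/8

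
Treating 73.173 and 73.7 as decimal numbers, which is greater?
73.7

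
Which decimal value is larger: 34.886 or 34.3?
34.886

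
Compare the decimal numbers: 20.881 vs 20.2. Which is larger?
20.881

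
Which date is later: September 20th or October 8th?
October 8th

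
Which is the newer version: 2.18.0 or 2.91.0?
2.91.0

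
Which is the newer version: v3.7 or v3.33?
v3.33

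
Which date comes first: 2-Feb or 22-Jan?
22-Jan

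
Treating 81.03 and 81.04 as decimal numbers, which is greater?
81.04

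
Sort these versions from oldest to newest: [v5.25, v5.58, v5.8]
[v5.8, v5.25, v5.58]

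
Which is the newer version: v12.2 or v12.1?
v12.2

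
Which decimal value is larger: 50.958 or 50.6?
50.958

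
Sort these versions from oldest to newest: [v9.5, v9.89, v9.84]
[v9.5, v9.84, v9.89]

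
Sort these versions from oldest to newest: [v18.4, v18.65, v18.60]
[v18.4, v18.60, v18.65]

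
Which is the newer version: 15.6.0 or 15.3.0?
15.6.0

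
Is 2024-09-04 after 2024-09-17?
No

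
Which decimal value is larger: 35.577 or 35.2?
35.577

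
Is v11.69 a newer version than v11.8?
Yes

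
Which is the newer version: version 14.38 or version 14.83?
version 14.83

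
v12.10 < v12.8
False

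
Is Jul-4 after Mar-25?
Yes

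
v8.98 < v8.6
False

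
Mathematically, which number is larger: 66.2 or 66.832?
66.832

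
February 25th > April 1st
False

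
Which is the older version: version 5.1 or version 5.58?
version 5.1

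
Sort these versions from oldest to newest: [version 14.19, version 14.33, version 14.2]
[version 14.2, version 14.19, version 14.33]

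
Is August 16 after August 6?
Yes. Day 16 comes after day 6 in August — this is a date comparison, not a decimal one (the decimal 8.16 would be smaller than 8.6).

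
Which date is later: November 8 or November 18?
November 18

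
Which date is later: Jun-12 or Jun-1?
Jun-12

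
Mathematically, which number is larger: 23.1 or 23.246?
23.246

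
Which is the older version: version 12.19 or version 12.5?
version 12.5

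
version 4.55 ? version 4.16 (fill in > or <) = >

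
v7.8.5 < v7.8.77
True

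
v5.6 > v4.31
True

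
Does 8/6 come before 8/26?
Yes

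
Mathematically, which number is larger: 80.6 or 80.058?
80.6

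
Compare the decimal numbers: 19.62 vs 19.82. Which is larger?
19.82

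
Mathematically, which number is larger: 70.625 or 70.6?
70.625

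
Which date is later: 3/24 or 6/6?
6/6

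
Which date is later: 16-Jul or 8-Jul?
16-Jul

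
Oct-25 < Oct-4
False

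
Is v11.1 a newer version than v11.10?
No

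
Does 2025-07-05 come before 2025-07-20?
Yes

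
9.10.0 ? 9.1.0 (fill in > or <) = >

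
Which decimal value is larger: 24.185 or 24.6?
24.6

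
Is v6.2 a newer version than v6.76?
No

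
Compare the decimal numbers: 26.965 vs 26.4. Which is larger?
26.965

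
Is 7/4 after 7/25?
No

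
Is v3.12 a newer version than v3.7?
Yes. Version numbers are compared segment by segment as integers, not as decimals: minor version 12 > 7, so v3.12 > v3.7 (even though the decimal 3.12 < 3.7).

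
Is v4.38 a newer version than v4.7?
Yes. Version numbers are compared segment by segment as integers, not as decimals: minor version 38 > 7, so v4.38 > v4.7 (even though the decimal 4.38 < 4.7).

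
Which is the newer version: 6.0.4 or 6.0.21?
6.0.21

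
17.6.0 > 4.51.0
True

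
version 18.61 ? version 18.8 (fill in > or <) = >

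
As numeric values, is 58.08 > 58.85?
False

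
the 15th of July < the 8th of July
False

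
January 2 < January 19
True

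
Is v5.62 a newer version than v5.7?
Yes. Version numbers are compared segment by segment as integers, not as decimals: minor version 62 > 7, so v5.62 > v5.7 (even though the decimal 5.62 < 5.7).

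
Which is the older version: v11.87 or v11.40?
v11.40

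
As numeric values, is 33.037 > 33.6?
False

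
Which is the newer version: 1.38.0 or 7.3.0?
7.3.0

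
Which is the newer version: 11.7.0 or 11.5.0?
11.7.0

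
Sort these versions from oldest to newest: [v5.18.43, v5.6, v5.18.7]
[v5.6, v5.18.7, v5.18.43]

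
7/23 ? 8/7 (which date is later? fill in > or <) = <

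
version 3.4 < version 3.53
True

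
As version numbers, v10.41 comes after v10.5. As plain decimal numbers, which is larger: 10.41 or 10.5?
10.5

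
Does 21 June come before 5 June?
No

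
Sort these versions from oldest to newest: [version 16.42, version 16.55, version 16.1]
[version 16.1, version 16.42, version 16.55]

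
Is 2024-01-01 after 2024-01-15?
No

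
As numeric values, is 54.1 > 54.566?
False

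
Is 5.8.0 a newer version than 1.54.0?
Yes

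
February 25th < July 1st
True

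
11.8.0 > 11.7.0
True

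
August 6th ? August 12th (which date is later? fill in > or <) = <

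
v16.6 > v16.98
False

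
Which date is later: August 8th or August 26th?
August 26th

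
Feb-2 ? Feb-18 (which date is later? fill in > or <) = <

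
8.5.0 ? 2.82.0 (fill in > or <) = >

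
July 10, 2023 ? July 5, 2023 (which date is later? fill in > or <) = >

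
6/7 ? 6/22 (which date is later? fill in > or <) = <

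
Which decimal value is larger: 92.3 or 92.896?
92.896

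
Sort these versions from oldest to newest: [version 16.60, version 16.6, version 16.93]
[version 16.6, version 16.60, version 16.93]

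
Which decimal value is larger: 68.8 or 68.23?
68.8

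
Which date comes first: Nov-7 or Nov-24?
Nov-7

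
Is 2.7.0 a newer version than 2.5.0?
Yes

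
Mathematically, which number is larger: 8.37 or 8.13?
8.37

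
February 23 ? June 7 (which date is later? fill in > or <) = <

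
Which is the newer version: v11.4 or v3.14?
v11.4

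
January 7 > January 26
False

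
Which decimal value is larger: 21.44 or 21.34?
21.44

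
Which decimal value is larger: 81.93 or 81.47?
81.93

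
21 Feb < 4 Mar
True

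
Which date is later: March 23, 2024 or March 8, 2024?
March 23, 2024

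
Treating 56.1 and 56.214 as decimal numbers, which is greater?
56.214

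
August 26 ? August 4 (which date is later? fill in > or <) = >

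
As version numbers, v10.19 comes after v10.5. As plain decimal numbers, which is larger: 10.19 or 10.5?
10.5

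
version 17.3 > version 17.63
False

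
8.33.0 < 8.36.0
True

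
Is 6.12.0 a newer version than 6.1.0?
Yes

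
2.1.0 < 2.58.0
True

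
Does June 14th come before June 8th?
No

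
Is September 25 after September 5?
Yes. Day 25 comes after day 5 in September — this is a date comparison, not a decimal one (the decimal 9.25 would be smaller than 9.5).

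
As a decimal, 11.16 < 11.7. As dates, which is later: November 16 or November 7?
November 16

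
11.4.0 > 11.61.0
False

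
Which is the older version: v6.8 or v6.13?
v6.8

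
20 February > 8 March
False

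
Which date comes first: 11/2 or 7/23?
7/23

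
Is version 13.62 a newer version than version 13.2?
Yes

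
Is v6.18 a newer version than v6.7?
Yes. Version numbers are compared segment by segment as integers, not as decimals: minor version 18 > 7, so v6.18 > v6.7 (even though the decimal 6.18 < 6.7).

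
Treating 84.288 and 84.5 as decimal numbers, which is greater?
84.5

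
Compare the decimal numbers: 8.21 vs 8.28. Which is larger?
8.28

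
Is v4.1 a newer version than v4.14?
No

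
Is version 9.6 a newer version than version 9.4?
Yes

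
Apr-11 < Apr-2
False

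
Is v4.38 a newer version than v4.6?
Yes. Version numbers are compared segment by segment as integers, not as decimals: minor version 38 > 6, so v4.38 > v4.6 (even though the decimal 4.38 < 4.6).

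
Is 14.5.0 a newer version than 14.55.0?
No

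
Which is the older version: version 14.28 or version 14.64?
version 14.28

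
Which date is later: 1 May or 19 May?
19 May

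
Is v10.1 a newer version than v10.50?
No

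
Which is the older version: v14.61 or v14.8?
v14.8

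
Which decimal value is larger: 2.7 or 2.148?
2.7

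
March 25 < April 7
True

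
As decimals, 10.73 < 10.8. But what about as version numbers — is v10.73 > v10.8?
True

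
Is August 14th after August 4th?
Yes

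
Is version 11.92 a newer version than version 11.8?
Yes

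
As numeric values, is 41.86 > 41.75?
True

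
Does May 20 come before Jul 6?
Yes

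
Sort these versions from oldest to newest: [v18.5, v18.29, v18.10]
[v18.5, v18.10, v18.29]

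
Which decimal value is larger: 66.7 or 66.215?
66.7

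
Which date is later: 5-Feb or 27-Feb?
27-Feb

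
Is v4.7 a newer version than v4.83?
No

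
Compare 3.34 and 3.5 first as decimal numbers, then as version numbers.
As decimals: 3.34 < 3.5. As versions: v3.34 > v3.5 (minor version 34 > 5).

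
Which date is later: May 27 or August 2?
August 2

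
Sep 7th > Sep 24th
False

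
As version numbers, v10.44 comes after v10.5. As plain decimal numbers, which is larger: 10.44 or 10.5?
10.5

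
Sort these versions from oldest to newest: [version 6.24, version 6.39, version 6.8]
[version 6.8, version 6.24, version 6.39]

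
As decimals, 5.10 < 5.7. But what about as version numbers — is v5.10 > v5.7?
True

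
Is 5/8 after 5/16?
No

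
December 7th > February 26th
True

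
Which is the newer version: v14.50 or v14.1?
v14.50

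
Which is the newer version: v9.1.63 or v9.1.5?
v9.1.63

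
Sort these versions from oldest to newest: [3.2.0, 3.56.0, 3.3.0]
[3.2.0, 3.3.0, 3.56.0]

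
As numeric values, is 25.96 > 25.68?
True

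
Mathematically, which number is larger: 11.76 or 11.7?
11.76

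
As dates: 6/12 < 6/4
False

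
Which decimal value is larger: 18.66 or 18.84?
18.84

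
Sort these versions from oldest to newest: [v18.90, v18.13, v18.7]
[v18.7, v18.13, v18.90]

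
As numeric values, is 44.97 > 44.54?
True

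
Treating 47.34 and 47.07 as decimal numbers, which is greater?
47.34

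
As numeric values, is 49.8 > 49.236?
True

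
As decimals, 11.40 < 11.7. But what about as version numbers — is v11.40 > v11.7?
True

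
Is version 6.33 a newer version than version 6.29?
Yes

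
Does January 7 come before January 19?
Yes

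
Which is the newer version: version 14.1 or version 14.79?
version 14.79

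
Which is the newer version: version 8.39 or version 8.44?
version 8.44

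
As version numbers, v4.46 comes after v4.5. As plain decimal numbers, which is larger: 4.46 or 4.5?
4.5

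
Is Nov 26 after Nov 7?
Yes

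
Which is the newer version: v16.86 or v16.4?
v16.86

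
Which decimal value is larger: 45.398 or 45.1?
45.398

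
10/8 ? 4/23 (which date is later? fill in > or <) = >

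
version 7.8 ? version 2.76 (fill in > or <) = >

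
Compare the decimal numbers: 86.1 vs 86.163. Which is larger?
86.163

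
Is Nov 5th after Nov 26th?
No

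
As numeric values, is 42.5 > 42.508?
False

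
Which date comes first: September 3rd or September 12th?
September 3rd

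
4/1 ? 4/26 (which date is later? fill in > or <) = <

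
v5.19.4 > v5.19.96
False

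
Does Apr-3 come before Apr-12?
Yes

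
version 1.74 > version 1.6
True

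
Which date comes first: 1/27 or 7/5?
1/27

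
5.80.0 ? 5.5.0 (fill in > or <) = >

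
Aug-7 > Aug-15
False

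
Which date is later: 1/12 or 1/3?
1/12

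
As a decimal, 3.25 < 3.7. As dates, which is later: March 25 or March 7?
March 25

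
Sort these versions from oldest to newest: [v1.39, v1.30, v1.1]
[v1.1, v1.30, v1.39]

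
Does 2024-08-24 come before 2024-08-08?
No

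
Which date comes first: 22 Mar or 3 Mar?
3 Mar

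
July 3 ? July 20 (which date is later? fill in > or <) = <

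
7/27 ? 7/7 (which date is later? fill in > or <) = >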